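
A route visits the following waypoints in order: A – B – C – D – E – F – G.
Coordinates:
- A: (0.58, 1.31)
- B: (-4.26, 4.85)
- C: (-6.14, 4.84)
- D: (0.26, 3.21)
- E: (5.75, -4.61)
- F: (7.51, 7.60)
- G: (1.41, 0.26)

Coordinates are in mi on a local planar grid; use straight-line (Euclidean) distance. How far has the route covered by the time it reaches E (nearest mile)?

Leg distances:
A→B: 6.0 mi  (cumulative 6.0 mi)
B→C: 1.9 mi  (cumulative 7.9 mi)
C→D: 6.6 mi  (cumulative 14.5 mi)
D→E: 9.6 mi  (cumulative 24.0 mi)
Cumulative distance at E ≈ 24 mi.

24 mi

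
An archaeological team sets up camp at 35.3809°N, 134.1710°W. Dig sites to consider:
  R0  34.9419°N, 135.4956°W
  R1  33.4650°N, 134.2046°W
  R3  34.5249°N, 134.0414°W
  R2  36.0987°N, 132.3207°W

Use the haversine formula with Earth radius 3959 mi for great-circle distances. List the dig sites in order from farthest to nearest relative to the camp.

R1, R2, R0, R3

Distances from the camp:
R1 33.4650°N, 134.2046°W: 132.4 mi
R2 36.0987°N, 132.3207°W: 115.0 mi
R0 34.9419°N, 135.4956°W: 80.7 mi
R3 34.5249°N, 134.0414°W: 59.6 mi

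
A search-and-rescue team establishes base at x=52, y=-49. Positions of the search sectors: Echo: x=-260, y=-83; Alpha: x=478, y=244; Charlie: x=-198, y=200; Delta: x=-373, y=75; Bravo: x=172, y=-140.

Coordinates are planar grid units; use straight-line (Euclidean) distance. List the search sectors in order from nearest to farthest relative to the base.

Bravo, Echo, Charlie, Delta, Alpha

Distance from the base at x=52, y=-49 to each:
Bravo x=172, y=-140: 150.6
Echo x=-260, y=-83: 313.8
Charlie x=-198, y=200: 352.8
Delta x=-373, y=75: 442.7
Alpha x=478, y=244: 517.0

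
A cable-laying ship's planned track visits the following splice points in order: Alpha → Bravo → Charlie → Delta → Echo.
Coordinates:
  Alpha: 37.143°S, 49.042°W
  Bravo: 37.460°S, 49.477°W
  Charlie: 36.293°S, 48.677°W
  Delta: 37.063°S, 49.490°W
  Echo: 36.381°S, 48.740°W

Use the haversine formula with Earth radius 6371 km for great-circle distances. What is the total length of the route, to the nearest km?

413 km

Leg distances:
Alpha→Bravo: 52.2 km  (cumulative 52.2 km)
Bravo→Charlie: 148.0 km  (cumulative 200.2 km)
Charlie→Delta: 112.2 km  (cumulative 312.4 km)
Delta→Echo: 101.1 km  (cumulative 413.5 km)
Total route length ≈ 413 km.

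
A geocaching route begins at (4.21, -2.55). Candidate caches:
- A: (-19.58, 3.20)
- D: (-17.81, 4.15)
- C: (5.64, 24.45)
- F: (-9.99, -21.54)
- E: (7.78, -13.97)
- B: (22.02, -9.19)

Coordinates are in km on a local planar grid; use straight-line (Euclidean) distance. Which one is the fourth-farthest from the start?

D

Distances from the start ((4.21, -2.55)):
C: 27.0 km
A: 24.5 km
F: 23.7 km
D: 23.0 km
B: 19.0 km
E: 12.0 km
The fourth-farthest is D at 23.0 km.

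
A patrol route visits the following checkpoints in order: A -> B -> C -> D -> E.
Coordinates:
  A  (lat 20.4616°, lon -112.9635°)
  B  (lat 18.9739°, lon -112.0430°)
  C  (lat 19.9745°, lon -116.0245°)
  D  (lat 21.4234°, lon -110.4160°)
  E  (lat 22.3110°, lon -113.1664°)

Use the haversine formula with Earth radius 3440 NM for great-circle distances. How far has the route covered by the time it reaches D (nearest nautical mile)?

663 NM

Leg distances:
A→B: 103.4 NM  (cumulative 103.4 NM)
B→C: 233.2 NM  (cumulative 336.6 NM)
C→D: 326.8 NM  (cumulative 663.4 NM)
Cumulative distance at D ≈ 663 NM.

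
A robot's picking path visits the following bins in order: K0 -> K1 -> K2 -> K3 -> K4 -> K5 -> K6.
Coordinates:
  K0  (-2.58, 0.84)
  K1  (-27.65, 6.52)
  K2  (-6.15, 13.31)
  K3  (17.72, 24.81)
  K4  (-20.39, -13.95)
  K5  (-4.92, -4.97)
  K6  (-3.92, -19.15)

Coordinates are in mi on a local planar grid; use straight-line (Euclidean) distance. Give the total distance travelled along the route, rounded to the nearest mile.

Leg distances:
K0→K1: 25.7 mi  (cumulative 25.7 mi)
K1→K2: 22.5 mi  (cumulative 48.3 mi)
K2→K3: 26.5 mi  (cumulative 74.7 mi)
K3→K4: 54.4 mi  (cumulative 129.1 mi)
K4→K5: 17.9 mi  (cumulative 147.0 mi)
K5→K6: 14.2 mi  (cumulative 161.2 mi)
Total route length ≈ 161 mi.

161 mi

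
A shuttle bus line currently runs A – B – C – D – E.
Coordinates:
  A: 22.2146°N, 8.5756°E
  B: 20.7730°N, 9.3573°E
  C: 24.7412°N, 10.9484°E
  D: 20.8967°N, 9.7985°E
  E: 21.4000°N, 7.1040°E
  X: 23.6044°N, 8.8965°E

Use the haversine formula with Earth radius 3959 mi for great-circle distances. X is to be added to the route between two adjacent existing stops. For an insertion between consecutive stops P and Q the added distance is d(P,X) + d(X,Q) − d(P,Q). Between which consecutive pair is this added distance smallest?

between B and C

Added distance for inserting X between each consecutive pair:
A–B: 184.5 mi
B–C: 56.9 mi
C–D: 71.6 mi
D–E: 209.2 mi
Smallest added distance is 56.9 mi, inserting between B and C.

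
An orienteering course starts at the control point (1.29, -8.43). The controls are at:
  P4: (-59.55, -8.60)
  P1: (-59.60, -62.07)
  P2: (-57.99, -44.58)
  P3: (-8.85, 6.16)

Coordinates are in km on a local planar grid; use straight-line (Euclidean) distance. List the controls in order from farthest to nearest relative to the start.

Computing each straight-line distance from (1.29, -8.43):
P1 (-59.60, -62.07): 81.1 km
P2 (-57.99, -44.58): 69.4 km
P4 (-59.55, -8.60): 60.8 km
P3 (-8.85, 6.16): 17.8 km

P1, P2, P4, P3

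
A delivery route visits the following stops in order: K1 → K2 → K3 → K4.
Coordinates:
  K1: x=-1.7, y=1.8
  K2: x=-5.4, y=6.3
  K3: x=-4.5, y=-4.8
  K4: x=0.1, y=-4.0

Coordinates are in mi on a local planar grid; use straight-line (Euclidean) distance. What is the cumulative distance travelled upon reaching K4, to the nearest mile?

22 mi

Leg distances:
K1→K2: 5.8 mi  (cumulative 5.8 mi)
K2→K3: 11.1 mi  (cumulative 17.0 mi)
K3→K4: 4.7 mi  (cumulative 21.6 mi)
Cumulative distance at K4 ≈ 22 mi.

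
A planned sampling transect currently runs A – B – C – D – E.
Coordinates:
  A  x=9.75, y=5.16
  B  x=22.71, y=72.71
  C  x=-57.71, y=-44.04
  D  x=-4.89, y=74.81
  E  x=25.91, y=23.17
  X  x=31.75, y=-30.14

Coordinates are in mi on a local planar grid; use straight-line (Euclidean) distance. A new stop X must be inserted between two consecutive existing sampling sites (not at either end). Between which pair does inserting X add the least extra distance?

between B and C

Added distance for inserting X between each consecutive pair:
A–B: 76.1 mi
B–C: 52.0 mi
C–D: 71.6 mi
D–E: 104.7 mi
Smallest added distance is 52.0 mi, inserting between B and C.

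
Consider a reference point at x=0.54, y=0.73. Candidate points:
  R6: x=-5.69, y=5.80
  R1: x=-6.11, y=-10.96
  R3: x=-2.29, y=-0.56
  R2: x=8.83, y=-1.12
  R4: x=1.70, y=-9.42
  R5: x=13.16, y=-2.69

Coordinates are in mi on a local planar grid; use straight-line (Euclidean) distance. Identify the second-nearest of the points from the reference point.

Distances from the reference point (x=0.54, y=0.73):
R3: 3.1 mi
R6: 8.0 mi
R2: 8.5 mi
R4: 10.2 mi
R5: 13.1 mi
R1: 13.4 mi
The second-nearest is R6 at 8.0 mi.

R6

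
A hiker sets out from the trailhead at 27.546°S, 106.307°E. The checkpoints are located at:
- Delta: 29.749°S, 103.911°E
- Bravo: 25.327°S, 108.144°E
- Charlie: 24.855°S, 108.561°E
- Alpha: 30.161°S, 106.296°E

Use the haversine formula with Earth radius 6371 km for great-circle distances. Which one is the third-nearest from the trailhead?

Delta

Distance to each, sorted:
Alpha: 290.8 km
Bravo: 307.1 km
Delta: 338.6 km
Charlie: 374.3 km
The third-nearest is Delta at 338.6 km.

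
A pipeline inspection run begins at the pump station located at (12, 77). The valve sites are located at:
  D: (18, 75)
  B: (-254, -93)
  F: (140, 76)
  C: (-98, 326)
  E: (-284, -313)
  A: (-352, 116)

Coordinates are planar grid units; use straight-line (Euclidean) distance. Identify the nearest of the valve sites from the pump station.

Distance to each, sorted:
D: 6.3
F: 128.0
C: 272.2
B: 315.7
A: 366.1
E: 489.6
The nearest is D at 6.3.

D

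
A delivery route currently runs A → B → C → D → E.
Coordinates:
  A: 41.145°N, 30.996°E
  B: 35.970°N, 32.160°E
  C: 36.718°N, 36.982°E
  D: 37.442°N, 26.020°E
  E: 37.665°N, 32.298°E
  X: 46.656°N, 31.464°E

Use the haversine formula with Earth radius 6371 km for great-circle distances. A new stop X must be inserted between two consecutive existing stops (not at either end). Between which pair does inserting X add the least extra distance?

between A and B

Added distance for inserting X between each consecutive pair:
A–B: 1219.3 km
B–C: 1945.4 km
C–D: 1338.4 km
D–E: 1566.3 km
Smallest added distance is 1219.3 km, inserting between A and B.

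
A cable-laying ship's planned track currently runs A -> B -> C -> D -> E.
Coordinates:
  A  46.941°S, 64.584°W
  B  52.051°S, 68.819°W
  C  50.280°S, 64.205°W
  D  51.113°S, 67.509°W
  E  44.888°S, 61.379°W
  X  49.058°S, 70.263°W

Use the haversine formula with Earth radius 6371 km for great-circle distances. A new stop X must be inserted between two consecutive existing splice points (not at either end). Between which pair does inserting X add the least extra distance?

Added distance for inserting X between each consecutive pair:
A–B: 186.5 km
B–C: 427.5 km
C–D: 507.4 km
D–E: 290.3 km
Smallest added distance is 186.5 km, inserting between A and B.

between A and B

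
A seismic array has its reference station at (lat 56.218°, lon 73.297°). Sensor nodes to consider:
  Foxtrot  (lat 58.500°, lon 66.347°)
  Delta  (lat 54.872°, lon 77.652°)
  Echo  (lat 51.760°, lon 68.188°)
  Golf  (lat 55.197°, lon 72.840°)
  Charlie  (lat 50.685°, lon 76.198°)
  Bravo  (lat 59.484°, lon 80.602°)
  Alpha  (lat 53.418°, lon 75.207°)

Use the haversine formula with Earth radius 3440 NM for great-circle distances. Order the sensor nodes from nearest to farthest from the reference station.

Computing each great-circle distance from (lat 56.218°, lon 73.297°):
Golf (lat 55.197°, lon 72.840°): 63.2 NM
Delta (lat 54.872°, lon 77.652°): 168.5 NM
Alpha (lat 53.418°, lon 75.207°): 180.6 NM
Foxtrot (lat 58.500°, lon 66.347°): 263.3 NM
Bravo (lat 59.484°, lon 80.602°): 304.5 NM
Echo (lat 51.760°, lon 68.188°): 322.6 NM
Charlie (lat 50.685°, lon 76.198°): 347.9 NM

Golf, Delta, Alpha, Foxtrot, Bravo, Echo, Charlie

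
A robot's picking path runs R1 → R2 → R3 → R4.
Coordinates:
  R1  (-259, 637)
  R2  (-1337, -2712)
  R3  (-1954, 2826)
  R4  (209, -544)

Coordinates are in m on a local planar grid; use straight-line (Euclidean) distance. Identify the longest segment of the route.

Leg distances:
R1→R2: 3518.2 m
R2→R3: 5572.3 m
R3→R4: 4004.4 m
The longest leg is R2–R3 at 5572.3 m.

R2–R3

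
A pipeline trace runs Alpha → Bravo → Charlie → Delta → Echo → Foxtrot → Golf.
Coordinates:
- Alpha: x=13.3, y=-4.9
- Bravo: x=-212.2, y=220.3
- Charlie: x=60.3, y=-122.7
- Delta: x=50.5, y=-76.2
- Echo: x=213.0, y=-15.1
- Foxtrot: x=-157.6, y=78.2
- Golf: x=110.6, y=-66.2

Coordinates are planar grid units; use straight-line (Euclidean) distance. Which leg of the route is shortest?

Leg distances:
Alpha→Bravo: 318.7
Bravo→Charlie: 438.1
Charlie→Delta: 47.5
Delta→Echo: 173.6
Echo→Foxtrot: 382.2
Foxtrot→Golf: 304.6
The shortest leg is Charlie–Delta at 47.5.

Charlie–Delta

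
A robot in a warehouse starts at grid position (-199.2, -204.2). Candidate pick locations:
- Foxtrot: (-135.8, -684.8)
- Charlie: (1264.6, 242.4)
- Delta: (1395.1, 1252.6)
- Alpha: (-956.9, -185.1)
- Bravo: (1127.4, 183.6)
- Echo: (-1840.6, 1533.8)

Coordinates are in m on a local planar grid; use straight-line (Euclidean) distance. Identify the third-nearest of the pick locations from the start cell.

Distances from the start cell ((-199.2, -204.2)):
Foxtrot: 484.8 m
Alpha: 757.9 m
Bravo: 1382.1 m
Charlie: 1530.4 m
Delta: 2159.6 m
Echo: 2390.6 m
The third-nearest is Bravo at 1382.1 m.

Bravo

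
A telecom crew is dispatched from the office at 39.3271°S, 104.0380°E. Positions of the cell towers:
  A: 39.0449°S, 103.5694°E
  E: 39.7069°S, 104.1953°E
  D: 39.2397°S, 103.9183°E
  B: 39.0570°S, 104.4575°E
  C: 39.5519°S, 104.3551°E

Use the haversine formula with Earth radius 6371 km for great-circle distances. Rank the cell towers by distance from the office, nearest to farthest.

Distance from the office at 39.3271°S, 104.0380°E to each:
D 39.2397°S, 103.9183°E: 14.2 km
C 39.5519°S, 104.3551°E: 37.0 km
E 39.7069°S, 104.1953°E: 44.3 km
B 39.0570°S, 104.4575°E: 47.0 km
A 39.0449°S, 103.5694°E: 51.1 km

D, C, E, B, A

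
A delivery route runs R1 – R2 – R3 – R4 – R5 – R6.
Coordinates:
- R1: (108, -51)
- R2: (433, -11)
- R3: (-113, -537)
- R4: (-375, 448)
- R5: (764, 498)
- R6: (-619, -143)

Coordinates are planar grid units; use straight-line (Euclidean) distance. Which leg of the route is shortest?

Leg distances:
R1→R2: 327.5
R2→R3: 758.2
R3→R4: 1019.2
R4→R5: 1140.1
R5→R6: 1524.3
The shortest leg is R1–R2 at 327.5.

R1–R2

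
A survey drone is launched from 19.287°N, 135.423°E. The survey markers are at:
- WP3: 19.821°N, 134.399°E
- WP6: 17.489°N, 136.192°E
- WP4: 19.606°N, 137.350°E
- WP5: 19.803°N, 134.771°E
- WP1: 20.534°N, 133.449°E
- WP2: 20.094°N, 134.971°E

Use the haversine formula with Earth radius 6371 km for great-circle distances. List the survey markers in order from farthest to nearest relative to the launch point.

Computing each great-circle distance from 19.287°N, 135.423°E:
WP1 20.534°N, 133.449°E: 248.6 km
WP6 17.489°N, 136.192°E: 215.8 km
WP4 19.606°N, 137.350°E: 205.1 km
WP3 19.821°N, 134.399°E: 122.6 km
WP2 20.094°N, 134.971°E: 101.4 km
WP5 19.803°N, 134.771°E: 89.2 km

WP1, WP6, WP4, WP3, WP2, WP5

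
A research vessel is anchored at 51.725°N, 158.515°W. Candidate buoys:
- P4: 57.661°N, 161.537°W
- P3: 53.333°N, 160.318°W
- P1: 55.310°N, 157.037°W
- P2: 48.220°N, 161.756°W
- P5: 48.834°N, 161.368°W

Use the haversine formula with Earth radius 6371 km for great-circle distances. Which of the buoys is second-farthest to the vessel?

P2

Distances from the vessel (51.725°N, 158.515°W):
P4: 687.9 km
P2: 453.3 km
P1: 410.4 km
P5: 380.0 km
P3: 216.4 km
The second-farthest is P2 at 453.3 km.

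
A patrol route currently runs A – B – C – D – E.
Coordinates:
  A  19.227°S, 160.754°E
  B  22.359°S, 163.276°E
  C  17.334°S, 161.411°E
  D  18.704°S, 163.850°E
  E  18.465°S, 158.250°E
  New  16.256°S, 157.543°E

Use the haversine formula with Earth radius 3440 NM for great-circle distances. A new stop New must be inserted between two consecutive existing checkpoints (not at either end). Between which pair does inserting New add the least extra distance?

between D and E

Added distance for inserting New between each consecutive pair:
A–B: 510.2 NM
B–C: 401.5 NM
C–D: 459.7 NM
D–E: 209.6 NM
Smallest added distance is 209.6 NM, inserting between D and E.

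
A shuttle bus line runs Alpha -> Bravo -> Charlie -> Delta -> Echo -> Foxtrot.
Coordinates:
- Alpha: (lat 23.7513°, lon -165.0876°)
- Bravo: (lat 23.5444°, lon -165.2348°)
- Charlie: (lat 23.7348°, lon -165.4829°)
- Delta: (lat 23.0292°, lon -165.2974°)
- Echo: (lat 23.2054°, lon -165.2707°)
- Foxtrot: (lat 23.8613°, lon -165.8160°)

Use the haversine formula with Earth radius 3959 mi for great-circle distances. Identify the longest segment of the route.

Echo–Foxtrot

Leg distances:
Alpha→Bravo: 17.1 mi
Bravo→Charlie: 20.5 mi
Charlie→Delta: 50.2 mi
Delta→Echo: 12.3 mi
Echo→Foxtrot: 57.0 mi
The longest leg is Echo–Foxtrot at 57.0 mi.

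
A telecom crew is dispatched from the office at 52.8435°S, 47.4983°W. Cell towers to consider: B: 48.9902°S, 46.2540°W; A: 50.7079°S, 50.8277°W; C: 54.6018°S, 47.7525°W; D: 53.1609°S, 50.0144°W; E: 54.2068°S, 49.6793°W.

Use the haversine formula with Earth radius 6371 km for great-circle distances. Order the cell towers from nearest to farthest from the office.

Computing each great-circle distance from 52.8435°S, 47.4983°W:
D 53.1609°S, 50.0144°W: 172.0 km
C 54.6018°S, 47.7525°W: 196.2 km
E 54.2068°S, 49.6793°W: 209.2 km
A 50.7079°S, 50.8277°W: 329.9 km
B 48.9902°S, 46.2540°W: 437.2 km

D, C, E, A, B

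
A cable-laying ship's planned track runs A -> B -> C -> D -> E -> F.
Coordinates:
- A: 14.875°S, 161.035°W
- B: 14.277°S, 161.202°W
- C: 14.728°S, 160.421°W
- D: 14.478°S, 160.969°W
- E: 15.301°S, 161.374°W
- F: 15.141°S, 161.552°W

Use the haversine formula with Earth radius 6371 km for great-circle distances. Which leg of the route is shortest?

Leg distances:
A→B: 68.9 km
B→C: 97.9 km
C→D: 65.2 km
D→E: 101.3 km
E→F: 26.1 km
The shortest leg is E–F at 26.1 km.

E–F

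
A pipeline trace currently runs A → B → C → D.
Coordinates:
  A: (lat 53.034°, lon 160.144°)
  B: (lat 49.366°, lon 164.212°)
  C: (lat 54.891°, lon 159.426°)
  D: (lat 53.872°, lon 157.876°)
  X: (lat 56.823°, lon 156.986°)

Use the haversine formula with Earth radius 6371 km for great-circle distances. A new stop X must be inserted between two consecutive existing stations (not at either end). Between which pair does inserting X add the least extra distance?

between C and D

Added distance for inserting X between each consecutive pair:
A–B: 928.7 km
B–C: 526.0 km
C–D: 444.8 km
Smallest added distance is 444.8 km, inserting between C and D.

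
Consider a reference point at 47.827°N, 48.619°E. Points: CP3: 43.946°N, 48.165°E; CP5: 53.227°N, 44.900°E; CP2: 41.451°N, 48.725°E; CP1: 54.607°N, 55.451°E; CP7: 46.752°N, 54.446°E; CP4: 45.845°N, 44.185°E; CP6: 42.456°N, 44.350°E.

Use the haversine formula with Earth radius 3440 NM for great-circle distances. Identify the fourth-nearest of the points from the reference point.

Distance to each, sorted:
CP4: 217.5 NM
CP3: 233.8 NM
CP7: 245.9 NM
CP5: 353.8 NM
CP6: 369.6 NM
CP2: 382.8 NM
CP1: 480.9 NM
The fourth-nearest is CP5 at 353.8 NM.

CP5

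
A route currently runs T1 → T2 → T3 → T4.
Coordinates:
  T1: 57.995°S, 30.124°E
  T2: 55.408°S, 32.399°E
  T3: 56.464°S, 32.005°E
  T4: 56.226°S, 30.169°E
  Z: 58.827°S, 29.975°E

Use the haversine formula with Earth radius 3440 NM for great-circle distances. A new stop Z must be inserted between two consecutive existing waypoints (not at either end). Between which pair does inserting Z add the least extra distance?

between T1 and T2

Added distance for inserting Z between each consecutive pair:
T1–T2: 97.6 NM
T2–T3: 311.3 NM
T3–T4: 249.7 NM
Smallest added distance is 97.6 NM, inserting between T1 and T2.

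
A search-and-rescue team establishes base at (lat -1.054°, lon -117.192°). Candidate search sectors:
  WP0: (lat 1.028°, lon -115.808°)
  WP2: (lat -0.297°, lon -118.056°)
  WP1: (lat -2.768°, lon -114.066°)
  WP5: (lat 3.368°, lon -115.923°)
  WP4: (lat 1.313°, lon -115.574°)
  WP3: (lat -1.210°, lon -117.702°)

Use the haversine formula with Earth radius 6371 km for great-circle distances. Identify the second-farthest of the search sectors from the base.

Distance to each, sorted:
WP5: 511.5 km
WP1: 396.2 km
WP4: 318.8 km
WP0: 278.0 km
WP2: 127.7 km
WP3: 59.3 km
The second-farthest is WP1 at 396.2 km.

WP1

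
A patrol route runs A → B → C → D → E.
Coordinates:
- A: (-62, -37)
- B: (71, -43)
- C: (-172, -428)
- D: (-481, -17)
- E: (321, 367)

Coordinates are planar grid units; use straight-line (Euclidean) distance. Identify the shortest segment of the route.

A–B

Leg distances:
A→B: 133.1
B→C: 455.3
C→D: 514.2
D→E: 889.2
The shortest leg is A–B at 133.1.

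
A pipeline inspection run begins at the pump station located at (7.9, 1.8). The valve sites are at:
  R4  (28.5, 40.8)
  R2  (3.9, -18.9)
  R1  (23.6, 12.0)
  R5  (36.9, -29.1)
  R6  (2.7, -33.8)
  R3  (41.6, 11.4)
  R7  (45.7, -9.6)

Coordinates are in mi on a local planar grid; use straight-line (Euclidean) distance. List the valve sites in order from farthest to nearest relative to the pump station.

Distance from the pump station at (7.9, 1.8) to each:
R4 (28.5, 40.8): 44.1 mi
R5 (36.9, -29.1): 42.4 mi
R7 (45.7, -9.6): 39.5 mi
R6 (2.7, -33.8): 36.0 mi
R3 (41.6, 11.4): 35.0 mi
R2 (3.9, -18.9): 21.1 mi
R1 (23.6, 12.0): 18.7 mi

R4, R5, R7, R6, R3, R2, R1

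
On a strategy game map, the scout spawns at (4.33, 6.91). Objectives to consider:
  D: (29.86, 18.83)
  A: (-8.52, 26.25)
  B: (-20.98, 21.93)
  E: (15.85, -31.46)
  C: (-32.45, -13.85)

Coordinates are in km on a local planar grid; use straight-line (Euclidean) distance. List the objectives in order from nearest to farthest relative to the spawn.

Distance from the spawn at (4.33, 6.91) to each:
A (-8.52, 26.25): 23.2 km
D (29.86, 18.83): 28.2 km
B (-20.98, 21.93): 29.4 km
E (15.85, -31.46): 40.1 km
C (-32.45, -13.85): 42.2 km

A, D, B, E, C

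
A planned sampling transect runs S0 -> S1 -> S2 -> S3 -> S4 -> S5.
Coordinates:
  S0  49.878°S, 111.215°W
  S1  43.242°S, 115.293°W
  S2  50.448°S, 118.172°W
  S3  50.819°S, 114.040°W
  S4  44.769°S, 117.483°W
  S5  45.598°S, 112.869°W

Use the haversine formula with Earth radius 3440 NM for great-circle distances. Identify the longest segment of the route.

Leg distances:
S0→S1: 432.4 NM
S1→S2: 448.4 NM
S2→S3: 158.9 NM
S3→S4: 388.8 NM
S4→S5: 201.5 NM
The longest leg is S1–S2 at 448.4 NM.

S1–S2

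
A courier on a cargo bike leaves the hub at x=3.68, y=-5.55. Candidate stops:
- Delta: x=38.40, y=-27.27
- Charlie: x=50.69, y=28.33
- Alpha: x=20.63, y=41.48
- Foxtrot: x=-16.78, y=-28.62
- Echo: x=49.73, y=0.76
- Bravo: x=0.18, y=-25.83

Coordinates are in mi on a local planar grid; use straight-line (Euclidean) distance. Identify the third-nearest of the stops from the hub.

Delta

Distances from the hub (x=3.68, y=-5.55):
Bravo: 20.6 mi
Foxtrot: 30.8 mi
Delta: 41.0 mi
Echo: 46.5 mi
Alpha: 50.0 mi
Charlie: 57.9 mi
The third-nearest is Delta at 41.0 mi.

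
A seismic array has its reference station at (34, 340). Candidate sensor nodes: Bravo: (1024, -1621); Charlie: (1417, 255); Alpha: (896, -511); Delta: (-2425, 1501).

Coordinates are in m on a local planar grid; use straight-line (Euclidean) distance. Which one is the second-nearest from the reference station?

Distances from the reference station ((34, 340)):
Alpha: 1211.3 m
Charlie: 1385.6 m
Bravo: 2196.7 m
Delta: 2719.3 m
The second-nearest is Charlie at 1385.6 m.

Charlie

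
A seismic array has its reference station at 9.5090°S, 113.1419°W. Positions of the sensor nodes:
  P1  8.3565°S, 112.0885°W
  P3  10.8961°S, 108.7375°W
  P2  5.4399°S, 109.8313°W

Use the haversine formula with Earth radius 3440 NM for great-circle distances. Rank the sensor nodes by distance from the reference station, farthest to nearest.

Distance from the reference station at 9.5090°S, 113.1419°W to each:
P2 5.4399°S, 109.8313°W: 313.9 NM
P3 10.8961°S, 108.7375°W: 273.2 NM
P1 8.3565°S, 112.0885°W: 93.2 NM

P2, P3, P1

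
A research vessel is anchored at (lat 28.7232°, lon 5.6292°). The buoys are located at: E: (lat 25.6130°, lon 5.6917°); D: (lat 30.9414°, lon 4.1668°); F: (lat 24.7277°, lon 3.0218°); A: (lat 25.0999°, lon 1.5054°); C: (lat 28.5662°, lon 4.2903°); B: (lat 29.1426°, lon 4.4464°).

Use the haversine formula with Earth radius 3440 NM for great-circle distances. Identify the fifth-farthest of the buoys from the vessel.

C

Distance to each, sorted:
A: 309.9 NM
F: 277.6 NM
E: 186.8 NM
D: 153.4 NM
C: 71.2 NM
B: 67.1 NM
The fifth-farthest is C at 71.2 NM.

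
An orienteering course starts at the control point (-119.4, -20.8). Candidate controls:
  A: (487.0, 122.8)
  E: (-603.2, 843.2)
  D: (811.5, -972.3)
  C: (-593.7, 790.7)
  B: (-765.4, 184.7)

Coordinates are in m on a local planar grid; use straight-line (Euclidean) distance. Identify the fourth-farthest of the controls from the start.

Distances from the start ((-119.4, -20.8)):
D: 1331.1 m
E: 990.2 m
C: 939.9 m
B: 677.9 m
A: 623.2 m
The fourth-farthest is B at 677.9 m.

B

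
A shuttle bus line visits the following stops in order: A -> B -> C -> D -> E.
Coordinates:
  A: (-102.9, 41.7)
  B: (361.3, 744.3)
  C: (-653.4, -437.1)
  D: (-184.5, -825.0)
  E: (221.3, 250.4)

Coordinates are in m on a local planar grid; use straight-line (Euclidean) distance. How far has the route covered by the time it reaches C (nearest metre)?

Leg distances:
A→B: 842.1 m  (cumulative 842.1 m)
B→C: 1557.3 m  (cumulative 2399.4 m)
Cumulative distance at C ≈ 2399 m.

2399 m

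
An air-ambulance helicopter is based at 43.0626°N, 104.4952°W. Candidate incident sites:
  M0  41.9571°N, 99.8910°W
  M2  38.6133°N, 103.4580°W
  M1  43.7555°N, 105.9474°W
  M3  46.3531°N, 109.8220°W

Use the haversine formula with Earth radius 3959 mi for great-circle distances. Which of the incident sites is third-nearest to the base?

M2

Distance to each, sorted:
M1: 87.2 mi
M0: 246.6 mi
M2: 312.2 mi
M3: 346.4 mi
The third-nearest is M2 at 312.2 mi.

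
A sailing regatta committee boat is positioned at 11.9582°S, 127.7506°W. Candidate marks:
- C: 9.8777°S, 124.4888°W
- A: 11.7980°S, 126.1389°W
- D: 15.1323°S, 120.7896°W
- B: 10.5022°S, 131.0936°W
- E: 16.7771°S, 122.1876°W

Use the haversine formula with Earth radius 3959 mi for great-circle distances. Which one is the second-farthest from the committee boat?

E

Distances from the committee boat (11.9582°S, 127.7506°W):
D: 516.4 mi
E: 499.4 mi
C: 263.9 mi
B: 247.9 mi
A: 109.5 mi
The second-farthest is E at 499.4 mi.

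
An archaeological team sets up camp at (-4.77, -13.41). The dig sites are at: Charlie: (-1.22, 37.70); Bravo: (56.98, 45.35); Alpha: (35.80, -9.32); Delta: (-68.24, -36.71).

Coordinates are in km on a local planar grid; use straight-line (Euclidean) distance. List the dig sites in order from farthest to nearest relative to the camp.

Bravo, Delta, Charlie, Alpha

Distance from the camp at (-4.77, -13.41) to each:
Bravo (56.98, 45.35): 85.2 km
Delta (-68.24, -36.71): 67.6 km
Charlie (-1.22, 37.70): 51.2 km
Alpha (35.80, -9.32): 40.8 km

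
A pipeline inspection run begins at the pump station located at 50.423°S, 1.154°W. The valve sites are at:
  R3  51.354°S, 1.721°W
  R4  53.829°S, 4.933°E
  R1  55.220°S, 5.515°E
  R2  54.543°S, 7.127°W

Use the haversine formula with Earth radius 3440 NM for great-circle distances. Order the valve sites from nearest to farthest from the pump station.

Distance from the pump station at 50.423°S, 1.154°W to each:
R3 51.354°S, 1.721°W: 59.9 NM
R4 53.829°S, 4.933°E: 303.4 NM
R2 54.543°S, 7.127°W: 329.7 NM
R1 55.220°S, 5.515°E: 375.8 NM

R3, R4, R2, R1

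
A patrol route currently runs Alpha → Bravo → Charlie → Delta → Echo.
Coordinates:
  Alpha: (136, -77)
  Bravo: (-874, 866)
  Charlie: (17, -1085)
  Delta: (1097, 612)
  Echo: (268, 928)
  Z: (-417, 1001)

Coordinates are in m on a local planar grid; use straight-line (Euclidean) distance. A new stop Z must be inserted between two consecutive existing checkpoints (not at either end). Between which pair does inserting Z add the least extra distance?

Added distance for inserting Z between each consecutive pair:
Alpha–Bravo: 306.3 m
Bravo–Charlie: 462.4 m
Charlie–Delta: 1682.3 m
Delta–Echo: 1364.9 m
Smallest added distance is 306.3 m, inserting between Alpha and Bravo.

between Alpha and Bravo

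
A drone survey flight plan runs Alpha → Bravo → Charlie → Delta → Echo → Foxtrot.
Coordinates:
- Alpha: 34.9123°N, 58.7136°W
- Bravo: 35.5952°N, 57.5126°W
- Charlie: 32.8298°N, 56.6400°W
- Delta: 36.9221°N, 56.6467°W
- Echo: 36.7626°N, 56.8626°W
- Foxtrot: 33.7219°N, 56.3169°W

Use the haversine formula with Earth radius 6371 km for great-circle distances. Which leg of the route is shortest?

Delta–Echo

Leg distances:
Alpha→Bravo: 132.9 km
Bravo→Charlie: 317.8 km
Charlie→Delta: 455.0 km
Delta→Echo: 26.1 km
Echo→Foxtrot: 341.7 km
The shortest leg is Delta–Echo at 26.1 km.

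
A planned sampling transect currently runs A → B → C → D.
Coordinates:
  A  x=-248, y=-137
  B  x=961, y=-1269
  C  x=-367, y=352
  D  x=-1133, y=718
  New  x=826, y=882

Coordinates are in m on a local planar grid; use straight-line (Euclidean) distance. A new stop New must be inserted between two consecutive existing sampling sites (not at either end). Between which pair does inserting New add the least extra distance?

between B and C

Added distance for inserting New between each consecutive pair:
A–B: 1979.5 m
B–C: 1365.1 m
C–D: 2422.3 m
Smallest added distance is 1365.1 m, inserting between B and C.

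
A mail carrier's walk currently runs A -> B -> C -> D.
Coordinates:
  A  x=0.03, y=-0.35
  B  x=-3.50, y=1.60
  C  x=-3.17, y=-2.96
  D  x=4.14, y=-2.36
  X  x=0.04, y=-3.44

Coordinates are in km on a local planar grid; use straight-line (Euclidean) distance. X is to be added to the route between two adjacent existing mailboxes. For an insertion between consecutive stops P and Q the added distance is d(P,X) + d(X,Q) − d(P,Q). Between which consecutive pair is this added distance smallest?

between C and D

Added distance for inserting X between each consecutive pair:
A–B: 5.2 km
B–C: 4.8 km
C–D: 0.2 km
Smallest added distance is 0.2 km, inserting between C and D.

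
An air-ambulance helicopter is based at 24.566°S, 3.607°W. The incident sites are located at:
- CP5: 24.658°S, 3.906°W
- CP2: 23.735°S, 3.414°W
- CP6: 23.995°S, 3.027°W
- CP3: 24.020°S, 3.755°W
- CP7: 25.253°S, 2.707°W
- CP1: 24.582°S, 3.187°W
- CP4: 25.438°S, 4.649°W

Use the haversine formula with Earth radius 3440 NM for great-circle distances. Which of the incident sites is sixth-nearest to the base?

Distance to each, sorted:
CP5: 17.2 NM
CP1: 23.0 NM
CP3: 33.8 NM
CP6: 46.7 NM
CP2: 51.0 NM
CP7: 64.1 NM
CP4: 77.2 NM
The sixth-nearest is CP7 at 64.1 NM.

CP7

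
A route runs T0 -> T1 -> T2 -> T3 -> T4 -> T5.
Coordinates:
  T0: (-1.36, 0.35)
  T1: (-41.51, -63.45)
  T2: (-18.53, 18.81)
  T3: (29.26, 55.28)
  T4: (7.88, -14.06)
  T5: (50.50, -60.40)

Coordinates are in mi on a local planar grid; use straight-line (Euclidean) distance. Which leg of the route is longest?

T1–T2

Leg distances:
T0→T1: 75.4 mi
T1→T2: 85.4 mi
T2→T3: 60.1 mi
T3→T4: 72.6 mi
T4→T5: 63.0 mi
The longest leg is T1–T2 at 85.4 mi.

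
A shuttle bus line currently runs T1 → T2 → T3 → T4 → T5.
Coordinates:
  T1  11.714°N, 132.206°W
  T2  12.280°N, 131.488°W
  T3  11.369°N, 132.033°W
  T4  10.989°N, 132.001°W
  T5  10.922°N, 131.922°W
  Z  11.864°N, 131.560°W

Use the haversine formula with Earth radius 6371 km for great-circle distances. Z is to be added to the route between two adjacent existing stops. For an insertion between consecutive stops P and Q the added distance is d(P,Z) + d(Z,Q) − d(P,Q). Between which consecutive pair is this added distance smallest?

Added distance for inserting Z between each consecutive pair:
T1–T2: 18.9 km
T2–T3: 4.9 km
T3–T4: 141.5 km
T4–T5: 209.1 km
Smallest added distance is 4.9 km, inserting between T2 and T3.

between T2 and T3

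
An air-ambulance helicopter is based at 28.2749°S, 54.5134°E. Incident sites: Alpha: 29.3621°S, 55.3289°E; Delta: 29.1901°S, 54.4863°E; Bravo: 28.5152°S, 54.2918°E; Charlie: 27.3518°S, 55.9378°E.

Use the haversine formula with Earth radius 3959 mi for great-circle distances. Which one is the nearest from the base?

Distances from the base (28.2749°S, 54.5134°E):
Bravo: 21.4 mi
Delta: 63.3 mi
Alpha: 89.9 mi
Charlie: 107.9 mi
The nearest is Bravo at 21.4 mi.

Bravo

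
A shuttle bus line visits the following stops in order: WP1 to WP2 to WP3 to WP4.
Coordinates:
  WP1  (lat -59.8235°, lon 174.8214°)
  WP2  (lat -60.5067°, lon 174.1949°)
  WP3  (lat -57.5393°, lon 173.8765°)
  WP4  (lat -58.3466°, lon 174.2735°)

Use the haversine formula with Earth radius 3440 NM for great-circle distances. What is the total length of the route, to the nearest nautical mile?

274 NM

Leg distances:
WP1→WP2: 45.1 NM  (cumulative 45.1 NM)
WP2→WP3: 178.4 NM  (cumulative 223.5 NM)
WP3→WP4: 50.1 NM  (cumulative 273.6 NM)
Total route length ≈ 274 NM.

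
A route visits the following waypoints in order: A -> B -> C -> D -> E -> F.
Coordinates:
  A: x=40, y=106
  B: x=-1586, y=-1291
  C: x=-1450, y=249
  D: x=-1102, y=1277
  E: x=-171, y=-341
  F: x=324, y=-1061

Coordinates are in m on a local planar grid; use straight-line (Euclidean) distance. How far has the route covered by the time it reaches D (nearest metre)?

4775 m

Leg distances:
A→B: 2143.7 m  (cumulative 2143.7 m)
B→C: 1546.0 m  (cumulative 3689.7 m)
C→D: 1085.3 m  (cumulative 4775.0 m)
Cumulative distance at D ≈ 4775 m.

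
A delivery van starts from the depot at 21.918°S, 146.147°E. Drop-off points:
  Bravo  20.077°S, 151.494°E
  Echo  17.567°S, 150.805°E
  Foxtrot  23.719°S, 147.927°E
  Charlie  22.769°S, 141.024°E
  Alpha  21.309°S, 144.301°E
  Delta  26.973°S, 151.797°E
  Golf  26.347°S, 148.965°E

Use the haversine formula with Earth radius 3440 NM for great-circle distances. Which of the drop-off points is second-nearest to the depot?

Foxtrot

Distance to each, sorted:
Alpha: 109.3 NM
Foxtrot: 146.3 NM
Charlie: 289.0 NM
Golf: 307.5 NM
Bravo: 319.4 NM
Echo: 370.8 NM
Delta: 432.9 NM
The second-nearest is Foxtrot at 146.3 NM.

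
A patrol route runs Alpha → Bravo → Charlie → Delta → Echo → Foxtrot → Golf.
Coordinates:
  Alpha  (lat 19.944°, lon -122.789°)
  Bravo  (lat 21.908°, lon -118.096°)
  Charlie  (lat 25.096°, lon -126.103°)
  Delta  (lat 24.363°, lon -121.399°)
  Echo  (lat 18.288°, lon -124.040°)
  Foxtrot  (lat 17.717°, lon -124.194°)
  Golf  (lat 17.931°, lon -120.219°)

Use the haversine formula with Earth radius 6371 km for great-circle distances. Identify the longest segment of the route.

Bravo–Charlie

Leg distances:
Alpha→Bravo: 534.1 km
Bravo→Charlie: 889.9 km
Charlie→Delta: 482.0 km
Delta→Echo: 728.7 km
Echo→Foxtrot: 65.5 km
Foxtrot→Golf: 421.4 km
The longest leg is Bravo–Charlie at 889.9 km.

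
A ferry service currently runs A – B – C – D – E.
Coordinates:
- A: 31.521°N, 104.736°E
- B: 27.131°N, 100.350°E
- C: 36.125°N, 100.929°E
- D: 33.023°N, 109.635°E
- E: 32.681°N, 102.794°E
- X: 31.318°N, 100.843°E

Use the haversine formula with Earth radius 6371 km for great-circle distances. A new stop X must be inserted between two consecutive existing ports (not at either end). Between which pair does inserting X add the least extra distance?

Added distance for inserting X between each consecutive pair:
A–B: 190.9 km
B–C: 1.0 km
C–D: 515.2 km
D–E: 447.0 km
Smallest added distance is 1.0 km, inserting between B and C.

between B and C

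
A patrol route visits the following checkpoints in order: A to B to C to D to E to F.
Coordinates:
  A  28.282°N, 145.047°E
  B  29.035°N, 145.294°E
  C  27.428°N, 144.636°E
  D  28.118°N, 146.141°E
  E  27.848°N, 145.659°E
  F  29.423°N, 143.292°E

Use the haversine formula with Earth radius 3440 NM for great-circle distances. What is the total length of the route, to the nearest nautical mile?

Leg distances:
A→B: 47.0 NM  (cumulative 47.0 NM)
B→C: 102.6 NM  (cumulative 149.6 NM)
C→D: 90.0 NM  (cumulative 239.7 NM)
D→E: 30.3 NM  (cumulative 269.9 NM)
E→F: 156.5 NM  (cumulative 426.4 NM)
Total route length ≈ 426 NM.

426 NM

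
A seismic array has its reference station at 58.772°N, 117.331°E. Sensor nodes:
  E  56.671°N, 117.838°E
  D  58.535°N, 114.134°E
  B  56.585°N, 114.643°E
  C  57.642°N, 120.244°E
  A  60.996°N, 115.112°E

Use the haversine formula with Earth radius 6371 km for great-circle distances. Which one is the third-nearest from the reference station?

E

Distance to each, sorted:
D: 186.8 km
C: 211.9 km
E: 235.6 km
A: 276.5 km
B: 290.9 km
The third-nearest is E at 235.6 km.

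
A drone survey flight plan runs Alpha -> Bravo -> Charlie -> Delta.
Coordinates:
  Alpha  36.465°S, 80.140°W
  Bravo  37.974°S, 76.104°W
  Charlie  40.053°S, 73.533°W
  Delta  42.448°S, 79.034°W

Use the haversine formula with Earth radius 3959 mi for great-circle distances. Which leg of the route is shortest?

Bravo–Charlie

Leg distances:
Alpha→Bravo: 245.3 mi
Bravo→Charlie: 199.2 mi
Charlie→Delta: 330.1 mi
The shortest leg is Bravo–Charlie at 199.2 mi.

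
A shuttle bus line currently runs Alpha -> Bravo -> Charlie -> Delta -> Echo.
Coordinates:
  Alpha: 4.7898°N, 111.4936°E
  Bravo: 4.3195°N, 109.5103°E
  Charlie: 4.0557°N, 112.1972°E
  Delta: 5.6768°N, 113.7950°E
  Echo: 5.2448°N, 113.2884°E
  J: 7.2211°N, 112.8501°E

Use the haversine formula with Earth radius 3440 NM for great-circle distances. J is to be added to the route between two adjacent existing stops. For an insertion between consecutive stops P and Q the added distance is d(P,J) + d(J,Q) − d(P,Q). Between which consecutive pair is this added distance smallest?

between Charlie and Delta

Added distance for inserting J between each consecutive pair:
Alpha–Bravo: 309.8 NM
Bravo–Charlie: 297.2 NM
Charlie–Delta: 166.1 NM
Delta–Echo: 190.1 NM
Smallest added distance is 166.1 NM, inserting between Charlie and Delta.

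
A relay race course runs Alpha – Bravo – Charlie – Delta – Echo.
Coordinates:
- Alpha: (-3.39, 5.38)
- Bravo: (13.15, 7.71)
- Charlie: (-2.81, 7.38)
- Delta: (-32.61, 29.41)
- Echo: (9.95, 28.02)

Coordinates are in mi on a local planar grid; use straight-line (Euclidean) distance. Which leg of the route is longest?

Delta–Echo

Leg distances:
Alpha→Bravo: 16.7 mi
Bravo→Charlie: 16.0 mi
Charlie→Delta: 37.1 mi
Delta→Echo: 42.6 mi
The longest leg is Delta–Echo at 42.6 mi.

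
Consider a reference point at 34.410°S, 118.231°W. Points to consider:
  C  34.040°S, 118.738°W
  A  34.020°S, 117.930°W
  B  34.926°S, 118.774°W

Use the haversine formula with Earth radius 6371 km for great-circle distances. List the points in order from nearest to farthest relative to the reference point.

Computing each great-circle distance from 34.410°S, 118.231°W:
A 34.020°S, 117.930°W: 51.4 km
C 34.040°S, 118.738°W: 62.2 km
B 34.926°S, 118.774°W: 75.9 km

A, C, B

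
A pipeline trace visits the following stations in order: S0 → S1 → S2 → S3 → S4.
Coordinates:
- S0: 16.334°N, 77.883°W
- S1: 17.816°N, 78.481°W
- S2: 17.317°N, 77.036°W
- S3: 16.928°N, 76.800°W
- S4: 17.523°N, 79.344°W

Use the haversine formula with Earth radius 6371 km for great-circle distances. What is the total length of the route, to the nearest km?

668 km

Leg distances:
S0→S1: 176.6 km  (cumulative 176.6 km)
S1→S2: 162.9 km  (cumulative 339.5 km)
S2→S3: 50.0 km  (cumulative 389.5 km)
S3→S4: 278.2 km  (cumulative 667.7 km)
Total route length ≈ 668 km.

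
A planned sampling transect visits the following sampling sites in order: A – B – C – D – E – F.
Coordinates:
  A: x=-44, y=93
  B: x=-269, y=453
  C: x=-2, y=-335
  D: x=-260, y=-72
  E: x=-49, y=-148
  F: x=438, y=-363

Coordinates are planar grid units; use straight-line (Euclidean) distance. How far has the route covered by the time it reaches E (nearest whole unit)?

Leg distances:
A→B: 424.5  (cumulative 424.5)
B→C: 832.0  (cumulative 1256.5)
C→D: 368.4  (cumulative 1625.0)
D→E: 224.3  (cumulative 1849.2)
Cumulative distance at E ≈ 1849.

1849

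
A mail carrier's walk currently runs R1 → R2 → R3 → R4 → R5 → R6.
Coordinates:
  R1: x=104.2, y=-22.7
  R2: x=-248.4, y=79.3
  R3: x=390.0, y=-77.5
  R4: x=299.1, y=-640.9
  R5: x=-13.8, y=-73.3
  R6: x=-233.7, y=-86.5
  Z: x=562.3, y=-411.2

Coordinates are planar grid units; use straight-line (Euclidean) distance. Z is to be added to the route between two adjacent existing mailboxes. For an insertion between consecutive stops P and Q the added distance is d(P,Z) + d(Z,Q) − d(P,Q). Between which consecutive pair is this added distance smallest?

Added distance for inserting Z between each consecutive pair:
R1–R2: 1181.1
R2–R3: 665.7
R3–R4: 154.2
R4–R5: 369.1
R5–R6: 1307.3
Smallest added distance is 154.2, inserting between R3 and R4.

between R3 and R4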